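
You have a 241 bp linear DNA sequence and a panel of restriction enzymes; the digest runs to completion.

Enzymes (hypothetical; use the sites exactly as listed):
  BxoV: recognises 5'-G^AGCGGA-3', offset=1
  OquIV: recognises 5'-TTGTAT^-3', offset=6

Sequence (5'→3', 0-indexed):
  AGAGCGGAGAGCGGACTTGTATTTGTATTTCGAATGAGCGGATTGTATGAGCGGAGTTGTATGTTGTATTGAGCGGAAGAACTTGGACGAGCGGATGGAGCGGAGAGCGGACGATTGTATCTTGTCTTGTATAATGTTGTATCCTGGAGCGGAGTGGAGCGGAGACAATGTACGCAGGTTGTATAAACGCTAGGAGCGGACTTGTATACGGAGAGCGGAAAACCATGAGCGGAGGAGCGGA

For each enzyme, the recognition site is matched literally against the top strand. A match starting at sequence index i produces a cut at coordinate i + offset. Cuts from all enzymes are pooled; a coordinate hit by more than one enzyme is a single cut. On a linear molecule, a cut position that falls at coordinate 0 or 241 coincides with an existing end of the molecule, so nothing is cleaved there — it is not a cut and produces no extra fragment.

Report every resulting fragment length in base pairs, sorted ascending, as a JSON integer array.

[1,2,2,5,6,6,6,7,7,7,8,8,9,10,10,10,12,12,13,13,13,14,15,18,27]

Site scan:
  BxoV (GAGCGGA, off=1): starts [1, 8, 35, 48, 70, 88, 97, 104, 146, 156, 193, 212, 226, 234] → cuts [2, 9, 36, 49, 71, 89, 98, 105, 147, 157, 194, 213, 227, 235]
  OquIV (TTGTAT, off=6): starts [16, 22, 42, 56, 63, 114, 126, 136, 178, 201] → cuts [22, 28, 48, 62, 69, 120, 132, 142, 184, 207]

All cut coordinates (distinct, sorted): [2, 9, 22, 28, 36, 48, 49, 62, 69, 71, 89, 98, 105, 120, 132, 142, 147, 157, 184, 194, 207, 213, 227, 235]

Fragments:
  [0,2): 2 bp
  [2,9): 7 bp
  [9,22): 13 bp
  [22,28): 6 bp
  [28,36): 8 bp
  [36,48): 12 bp
  [48,49): 1 bp
  [49,62): 13 bp
  [62,69): 7 bp
  [69,71): 2 bp
  [71,89): 18 bp
  [89,98): 9 bp
  [98,105): 7 bp
  [105,120): 15 bp
  [120,132): 12 bp
  [132,142): 10 bp
  [142,147): 5 bp
  [147,157): 10 bp
  [157,184): 27 bp
  [184,194): 10 bp
  [194,207): 13 bp
  [207,213): 6 bp
  [213,227): 14 bp
  [227,235): 8 bp
  [235,241): 6 bp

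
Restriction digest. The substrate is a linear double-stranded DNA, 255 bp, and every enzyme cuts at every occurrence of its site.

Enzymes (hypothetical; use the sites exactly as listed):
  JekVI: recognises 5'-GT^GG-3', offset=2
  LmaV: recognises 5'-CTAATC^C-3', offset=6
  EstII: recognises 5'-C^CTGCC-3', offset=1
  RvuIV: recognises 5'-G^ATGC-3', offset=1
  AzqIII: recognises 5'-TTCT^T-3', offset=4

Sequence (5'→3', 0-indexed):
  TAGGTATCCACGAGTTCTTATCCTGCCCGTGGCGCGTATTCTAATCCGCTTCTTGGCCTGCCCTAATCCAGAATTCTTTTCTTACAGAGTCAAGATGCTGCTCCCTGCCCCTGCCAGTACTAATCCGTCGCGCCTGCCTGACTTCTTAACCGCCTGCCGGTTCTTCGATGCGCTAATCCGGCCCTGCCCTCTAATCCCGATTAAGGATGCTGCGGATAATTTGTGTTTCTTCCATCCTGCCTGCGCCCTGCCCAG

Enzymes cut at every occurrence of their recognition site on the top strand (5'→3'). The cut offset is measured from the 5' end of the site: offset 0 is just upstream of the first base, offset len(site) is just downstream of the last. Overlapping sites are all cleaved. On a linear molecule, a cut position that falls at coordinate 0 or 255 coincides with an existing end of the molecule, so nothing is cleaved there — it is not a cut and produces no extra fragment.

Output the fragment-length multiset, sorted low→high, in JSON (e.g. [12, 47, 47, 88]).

[3,4,4,5,5,6,6,7,7,8,8,8,9,10,10,11,11,11,11,12,13,13,15,16,18,24]

Site scan:
  JekVI (GTGG, off=2): starts [28] → cuts [30]
  LmaV (CTAATCC, off=6): starts [40, 62, 119, 172, 190] → cuts [46, 68, 125, 178, 196]
  EstII (CCTGCC, off=1): starts [21, 56, 103, 109, 132, 152, 182, 235, 246] → cuts [22, 57, 104, 110, 133, 153, 183, 236, 247]
  RvuIV (GATGC, off=1): starts [93, 166, 205] → cuts [94, 167, 206]
  AzqIII (TTCTT, off=4): starts [14, 49, 73, 78, 142, 160, 226] → cuts [18, 53, 77, 82, 146, 164, 230]

Pooled cuts: [18, 22, 30, 46, 53, 57, 68, 77, 82, 94, 104, 110, 125, 133, 146, 153, 164, 167, 178, 183, 196, 206, 230, 236, 247]

Fragments:
  [0,18): 18 bp
  [18,22): 4 bp
  [22,30): 8 bp
  [30,46): 16 bp
  [46,53): 7 bp
  [53,57): 4 bp
  [57,68): 11 bp
  [68,77): 9 bp
  [77,82): 5 bp
  [82,94): 12 bp
  [94,104): 10 bp
  [104,110): 6 bp
  [110,125): 15 bp
  [125,133): 8 bp
  [133,146): 13 bp
  [146,153): 7 bp
  [153,164): 11 bp
  [164,167): 3 bp
  [167,178): 11 bp
  [178,183): 5 bp
  [183,196): 13 bp
  [196,206): 10 bp
  [206,230): 24 bp
  [230,236): 6 bp
  [236,247): 11 bp
  [247,255): 8 bp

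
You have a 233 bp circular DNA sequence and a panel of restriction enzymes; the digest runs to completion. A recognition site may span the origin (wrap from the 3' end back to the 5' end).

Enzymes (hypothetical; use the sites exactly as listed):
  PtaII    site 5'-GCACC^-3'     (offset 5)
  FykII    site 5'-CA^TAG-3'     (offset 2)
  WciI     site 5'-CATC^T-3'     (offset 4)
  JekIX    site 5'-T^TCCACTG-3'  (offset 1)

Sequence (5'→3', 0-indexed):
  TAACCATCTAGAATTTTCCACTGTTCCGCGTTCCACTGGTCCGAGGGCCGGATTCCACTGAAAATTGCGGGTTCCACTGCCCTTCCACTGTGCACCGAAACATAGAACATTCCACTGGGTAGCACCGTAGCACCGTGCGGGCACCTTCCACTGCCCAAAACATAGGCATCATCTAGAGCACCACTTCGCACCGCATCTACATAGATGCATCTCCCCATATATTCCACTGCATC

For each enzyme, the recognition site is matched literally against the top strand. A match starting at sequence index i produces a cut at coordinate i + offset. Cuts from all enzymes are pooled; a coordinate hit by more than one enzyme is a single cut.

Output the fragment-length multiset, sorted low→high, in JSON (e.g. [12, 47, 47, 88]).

Scan for sites:
  PtaII (GCACC, off=5): starts [91, 121, 129, 140, 177, 187] → cuts [96, 126, 134, 145, 182, 192]
  FykII (CATAG, off=2): starts [100, 160, 199] → cuts [102, 162, 201]
  WciI (CATCT, off=4): starts [4, 169, 193, 207, 229] → cuts [0, 8, 173, 197, 211]
  JekIX (TTCCACTG, off=1): starts [15, 30, 52, 71, 82, 109, 145, 221] → cuts [16, 31, 53, 72, 83, 110, 146, 222]

Pooled cuts: [0, 8, 16, 31, 53, 72, 83, 96, 102, 110, 126, 134, 145, 146, 162, 173, 182, 192, 197, 201, 211, 222]

Fragment lengths:
  0→8: 8 bp
  8→16: 8 bp
  16→31: 15 bp
  31→53: 22 bp
  53→72: 19 bp
  72→83: 11 bp
  83→96: 13 bp
  96→102: 6 bp
  102→110: 8 bp
  110→126: 16 bp
  126→134: 8 bp
  134→145: 11 bp
  145→146: 1 bp
  146→162: 16 bp
  162→173: 11 bp
  173→182: 9 bp
  182→192: 10 bp
  192→197: 5 bp
  197→201: 4 bp
  201→211: 10 bp
  211→222: 11 bp
  222→0 (wrap): 233-222+0 = 11 bp

[1,4,5,6,8,8,8,8,9,10,10,11,11,11,11,11,13,15,16,16,19,22]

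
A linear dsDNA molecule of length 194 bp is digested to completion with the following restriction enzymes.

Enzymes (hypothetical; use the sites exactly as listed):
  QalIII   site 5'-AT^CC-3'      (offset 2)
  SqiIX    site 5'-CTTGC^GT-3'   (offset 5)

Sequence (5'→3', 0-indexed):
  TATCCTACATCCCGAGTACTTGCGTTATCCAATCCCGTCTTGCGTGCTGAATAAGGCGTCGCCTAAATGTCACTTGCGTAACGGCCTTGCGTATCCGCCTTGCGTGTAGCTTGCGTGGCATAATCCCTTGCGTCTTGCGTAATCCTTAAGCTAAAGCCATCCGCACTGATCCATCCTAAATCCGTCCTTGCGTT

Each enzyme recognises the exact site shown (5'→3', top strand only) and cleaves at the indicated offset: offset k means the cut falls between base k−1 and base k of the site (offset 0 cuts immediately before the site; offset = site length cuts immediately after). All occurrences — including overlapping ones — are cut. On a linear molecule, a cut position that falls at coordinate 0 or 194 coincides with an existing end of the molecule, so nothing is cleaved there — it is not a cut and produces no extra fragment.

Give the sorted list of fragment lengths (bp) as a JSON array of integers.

Per-enzyme occurrences:
  QalIII ATCC/2: at [1, 8, 26, 31, 92, 122, 141, 158, 168, 172, 179] ⇒ [3, 10, 28, 33, 94, 124, 143, 160, 170, 174, 181]
  SqiIX CTTGCGT/5: at [18, 38, 72, 85, 98, 109, 126, 133, 186] ⇒ [23, 43, 77, 90, 103, 114, 131, 138, 191]

All cut coordinates (distinct, sorted): [3, 10, 23, 28, 33, 43, 77, 90, 94, 103, 114, 124, 131, 138, 143, 160, 170, 174, 181, 191]

Fragments:
  [0,3): 3 bp
  [3,10): 7 bp
  [10,23): 13 bp
  [23,28): 5 bp
  [28,33): 5 bp
  [33,43): 10 bp
  [43,77): 34 bp
  [77,90): 13 bp
  [90,94): 4 bp
  [94,103): 9 bp
  [103,114): 11 bp
  [114,124): 10 bp
  [124,131): 7 bp
  [131,138): 7 bp
  [138,143): 5 bp
  [143,160): 17 bp
  [160,170): 10 bp
  [170,174): 4 bp
  [174,181): 7 bp
  [181,191): 10 bp
  [191,194): 3 bp

[3,3,4,4,5,5,5,7,7,7,7,9,10,10,10,10,11,13,13,17,34]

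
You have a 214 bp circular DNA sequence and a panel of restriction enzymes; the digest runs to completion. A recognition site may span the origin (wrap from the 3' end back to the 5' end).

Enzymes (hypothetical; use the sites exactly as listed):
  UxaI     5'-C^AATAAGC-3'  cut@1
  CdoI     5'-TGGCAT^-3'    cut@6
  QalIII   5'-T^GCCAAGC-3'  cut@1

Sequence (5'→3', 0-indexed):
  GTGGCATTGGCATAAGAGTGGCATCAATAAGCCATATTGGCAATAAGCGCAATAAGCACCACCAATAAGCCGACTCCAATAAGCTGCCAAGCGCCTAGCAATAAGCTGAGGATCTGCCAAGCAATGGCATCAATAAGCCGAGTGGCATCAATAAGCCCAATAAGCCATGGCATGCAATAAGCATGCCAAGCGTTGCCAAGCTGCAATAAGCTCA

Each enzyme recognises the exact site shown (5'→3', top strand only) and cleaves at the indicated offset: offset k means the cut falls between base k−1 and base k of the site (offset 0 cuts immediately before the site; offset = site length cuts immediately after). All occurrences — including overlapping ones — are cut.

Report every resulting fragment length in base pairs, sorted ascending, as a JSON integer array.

Per-enzyme occurrences:
  UxaI CAATAAGC/1: at [24, 40, 49, 62, 76, 98, 130, 148, 157, 174, 203] ⇒ [25, 41, 50, 63, 77, 99, 131, 149, 158, 175, 204]
  CdoI TGGCAT/6: at [1, 7, 18, 124, 142, 167] ⇒ [7, 13, 24, 130, 148, 173]
  QalIII TGCCAAGC/1: at [84, 114, 183, 193] ⇒ [85, 115, 184, 194]

Pooled cuts: [7, 13, 24, 25, 41, 50, 63, 77, 85, 99, 115, 130, 131, 148, 149, 158, 173, 175, 184, 194, 204]

Fragment lengths:
  7→13: 6 bp
  13→24: 11 bp
  24→25: 1 bp
  25→41: 16 bp
  41→50: 9 bp
  50→63: 13 bp
  63→77: 14 bp
  77→85: 8 bp
  85→99: 14 bp
  99→115: 16 bp
  115→130: 15 bp
  130→131: 1 bp
  131→148: 17 bp
  148→149: 1 bp
  149→158: 9 bp
  158→173: 15 bp
  173→175: 2 bp
  175→184: 9 bp
  184→194: 10 bp
  194→204: 10 bp
  204→7 (wrap): 214-204+7 = 17 bp

[1,1,1,2,6,8,9,9,9,10,10,11,13,14,14,15,15,16,16,17,17]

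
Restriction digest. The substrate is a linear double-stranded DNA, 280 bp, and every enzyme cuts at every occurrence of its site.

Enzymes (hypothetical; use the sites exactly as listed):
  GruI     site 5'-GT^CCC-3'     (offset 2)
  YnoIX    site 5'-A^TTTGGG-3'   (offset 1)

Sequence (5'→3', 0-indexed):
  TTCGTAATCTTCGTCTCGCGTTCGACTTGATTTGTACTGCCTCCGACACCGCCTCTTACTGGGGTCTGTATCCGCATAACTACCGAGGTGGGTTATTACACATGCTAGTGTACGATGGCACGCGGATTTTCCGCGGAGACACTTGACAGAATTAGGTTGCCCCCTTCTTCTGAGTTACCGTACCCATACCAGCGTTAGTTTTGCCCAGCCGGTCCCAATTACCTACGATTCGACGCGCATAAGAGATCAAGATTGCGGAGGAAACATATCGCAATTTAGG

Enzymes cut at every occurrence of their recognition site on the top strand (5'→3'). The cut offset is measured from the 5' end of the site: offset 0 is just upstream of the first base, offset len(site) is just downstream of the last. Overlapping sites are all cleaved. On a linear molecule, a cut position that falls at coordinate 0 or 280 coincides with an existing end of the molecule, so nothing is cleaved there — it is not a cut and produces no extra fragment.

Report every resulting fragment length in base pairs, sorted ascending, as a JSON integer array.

[67,213]

Site scan:
  GruI (GTCCC, off=2): starts [211] → cuts [213]
  YnoIX (ATTTGGG, off=1): no sites

Pooled cuts: [213]

Fragment lengths:
  [0,213): 213 bp
  [213,280): 67 bp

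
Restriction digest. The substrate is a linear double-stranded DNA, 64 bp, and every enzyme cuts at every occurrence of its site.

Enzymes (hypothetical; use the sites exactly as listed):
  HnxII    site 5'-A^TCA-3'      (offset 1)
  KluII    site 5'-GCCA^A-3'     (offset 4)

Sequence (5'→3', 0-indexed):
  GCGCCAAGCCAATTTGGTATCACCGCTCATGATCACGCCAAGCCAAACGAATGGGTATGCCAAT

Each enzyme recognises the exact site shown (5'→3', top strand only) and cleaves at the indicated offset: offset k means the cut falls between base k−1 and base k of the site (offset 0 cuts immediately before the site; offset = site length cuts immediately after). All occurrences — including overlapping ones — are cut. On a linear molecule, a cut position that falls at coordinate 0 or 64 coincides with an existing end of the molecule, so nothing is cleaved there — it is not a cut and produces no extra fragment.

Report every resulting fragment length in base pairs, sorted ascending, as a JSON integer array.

[2,5,5,6,8,8,13,17]

Per-enzyme occurrences:
  HnxII (ATCA, off=1): starts [18, 31] → cuts [19, 32]
  KluII (GCCAA, off=4): starts [2, 7, 36, 41, 58] → cuts [6, 11, 40, 45, 62]

Pooled cuts: [6, 11, 19, 32, 40, 45, 62]

Fragment lengths:
  [0,6): 6 bp
  [6,11): 5 bp
  [11,19): 8 bp
  [19,32): 13 bp
  [32,40): 8 bp
  [40,45): 5 bp
  [45,62): 17 bp
  [62,64): 2 bp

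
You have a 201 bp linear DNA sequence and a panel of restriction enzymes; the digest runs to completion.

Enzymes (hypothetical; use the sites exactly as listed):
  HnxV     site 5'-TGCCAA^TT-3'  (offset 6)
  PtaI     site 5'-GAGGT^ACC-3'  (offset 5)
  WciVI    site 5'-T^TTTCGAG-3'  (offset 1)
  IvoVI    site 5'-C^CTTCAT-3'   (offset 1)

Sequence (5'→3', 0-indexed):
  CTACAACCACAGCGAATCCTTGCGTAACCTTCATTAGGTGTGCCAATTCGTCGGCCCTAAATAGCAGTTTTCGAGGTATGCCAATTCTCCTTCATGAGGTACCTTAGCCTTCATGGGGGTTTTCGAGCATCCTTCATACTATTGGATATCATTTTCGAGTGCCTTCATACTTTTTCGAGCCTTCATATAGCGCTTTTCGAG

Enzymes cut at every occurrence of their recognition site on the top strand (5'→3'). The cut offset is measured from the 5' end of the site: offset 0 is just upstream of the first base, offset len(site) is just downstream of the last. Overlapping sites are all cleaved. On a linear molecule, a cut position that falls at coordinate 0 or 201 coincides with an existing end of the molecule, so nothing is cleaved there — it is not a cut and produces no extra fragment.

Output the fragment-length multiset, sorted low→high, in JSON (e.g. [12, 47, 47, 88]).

Per-enzyme occurrences:
  HnxV (TGCCAATT, off=6): starts [40, 78] → cuts [46, 84]
  PtaI (GAGGTACC, off=5): starts [95] → cuts [100]
  WciVI (TTTTCGAG, off=1): starts [67, 119, 151, 171, 193] → cuts [68, 120, 152, 172, 194]
  IvoVI (CCTTCAT, off=1): starts [27, 88, 107, 130, 161, 179] → cuts [28, 89, 108, 131, 162, 180]

All cut coordinates (distinct, sorted): [28, 46, 68, 84, 89, 100, 108, 120, 131, 152, 162, 172, 180, 194]

Fragment lengths:
  [0,28): 28 bp
  [28,46): 18 bp
  [46,68): 22 bp
  [68,84): 16 bp
  [84,89): 5 bp
  [89,100): 11 bp
  [100,108): 8 bp
  [108,120): 12 bp
  [120,131): 11 bp
  [131,152): 21 bp
  [152,162): 10 bp
  [162,172): 10 bp
  [172,180): 8 bp
  [180,194): 14 bp
  [194,201): 7 bp

[5,7,8,8,10,10,11,11,12,14,16,18,21,22,28]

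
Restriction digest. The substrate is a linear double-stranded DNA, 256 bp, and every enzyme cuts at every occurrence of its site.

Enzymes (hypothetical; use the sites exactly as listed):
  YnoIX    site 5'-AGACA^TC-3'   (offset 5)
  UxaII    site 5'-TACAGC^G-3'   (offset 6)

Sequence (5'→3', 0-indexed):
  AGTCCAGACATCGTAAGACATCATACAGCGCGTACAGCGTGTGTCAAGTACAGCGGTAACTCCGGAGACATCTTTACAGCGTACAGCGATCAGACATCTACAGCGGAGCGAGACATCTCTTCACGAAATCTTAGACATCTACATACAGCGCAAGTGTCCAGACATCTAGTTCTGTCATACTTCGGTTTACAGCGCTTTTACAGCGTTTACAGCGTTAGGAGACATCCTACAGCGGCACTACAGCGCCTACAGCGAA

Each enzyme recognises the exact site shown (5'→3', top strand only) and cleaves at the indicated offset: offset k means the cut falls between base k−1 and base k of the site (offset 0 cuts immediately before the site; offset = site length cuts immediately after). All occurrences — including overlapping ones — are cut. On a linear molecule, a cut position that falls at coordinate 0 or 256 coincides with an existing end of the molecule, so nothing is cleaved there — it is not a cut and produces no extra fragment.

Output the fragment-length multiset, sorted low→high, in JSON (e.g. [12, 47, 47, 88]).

Per-enzyme occurrences:
  YnoIX (AGACATC, off=5): starts [5, 15, 65, 91, 110, 132, 159, 219] → cuts [10, 20, 70, 96, 115, 137, 164, 224]
  UxaII (TACAGCG, off=6): starts [23, 32, 48, 74, 81, 98, 143, 187, 198, 207, 227, 238, 247] → cuts [29, 38, 54, 80, 87, 104, 149, 193, 204, 213, 233, 244, 253]

Pooled cuts: [10, 20, 29, 38, 54, 70, 80, 87, 96, 104, 115, 137, 149, 164, 193, 204, 213, 224, 233, 244, 253]

Fragments:
  [0,10): 10 bp
  [10,20): 10 bp
  [20,29): 9 bp
  [29,38): 9 bp
  [38,54): 16 bp
  [54,70): 16 bp
  [70,80): 10 bp
  [80,87): 7 bp
  [87,96): 9 bp
  [96,104): 8 bp
  [104,115): 11 bp
  [115,137): 22 bp
  [137,149): 12 bp
  [149,164): 15 bp
  [164,193): 29 bp
  [193,204): 11 bp
  [204,213): 9 bp
  [213,224): 11 bp
  [224,233): 9 bp
  [233,244): 11 bp
  [244,253): 9 bp
  [253,256): 3 bp

[3,7,8,9,9,9,9,9,9,10,10,10,11,11,11,11,12,15,16,16,22,29]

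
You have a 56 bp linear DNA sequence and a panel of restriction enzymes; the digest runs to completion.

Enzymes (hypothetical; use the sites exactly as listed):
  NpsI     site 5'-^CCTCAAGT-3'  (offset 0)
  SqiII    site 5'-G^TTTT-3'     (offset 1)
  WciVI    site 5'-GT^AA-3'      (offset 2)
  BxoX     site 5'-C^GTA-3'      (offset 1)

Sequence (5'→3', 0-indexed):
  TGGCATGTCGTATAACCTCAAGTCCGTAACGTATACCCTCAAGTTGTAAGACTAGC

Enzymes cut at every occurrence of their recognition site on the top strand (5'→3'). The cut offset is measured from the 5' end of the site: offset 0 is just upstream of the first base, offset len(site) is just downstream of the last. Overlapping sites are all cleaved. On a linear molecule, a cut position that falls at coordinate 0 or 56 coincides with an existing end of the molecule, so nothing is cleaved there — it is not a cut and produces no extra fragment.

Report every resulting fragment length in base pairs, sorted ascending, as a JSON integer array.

[2,3,6,6,9,9,10,11]

Per-enzyme occurrences:
  NpsI CCTCAAGT/0: at [15, 36] ⇒ [15, 36]
  SqiII (GTTTT, off=1): no sites
  WciVI GTAA/2: at [25, 45] ⇒ [27, 47]
  BxoX CGTA/1: at [8, 24, 29] ⇒ [9, 25, 30]

Pooled cuts: [9, 15, 25, 27, 30, 36, 47]

Fragment lengths:
  [0,9): 9 bp
  [9,15): 6 bp
  [15,25): 10 bp
  [25,27): 2 bp
  [27,30): 3 bp
  [30,36): 6 bp
  [36,47): 11 bp
  [47,56): 9 bp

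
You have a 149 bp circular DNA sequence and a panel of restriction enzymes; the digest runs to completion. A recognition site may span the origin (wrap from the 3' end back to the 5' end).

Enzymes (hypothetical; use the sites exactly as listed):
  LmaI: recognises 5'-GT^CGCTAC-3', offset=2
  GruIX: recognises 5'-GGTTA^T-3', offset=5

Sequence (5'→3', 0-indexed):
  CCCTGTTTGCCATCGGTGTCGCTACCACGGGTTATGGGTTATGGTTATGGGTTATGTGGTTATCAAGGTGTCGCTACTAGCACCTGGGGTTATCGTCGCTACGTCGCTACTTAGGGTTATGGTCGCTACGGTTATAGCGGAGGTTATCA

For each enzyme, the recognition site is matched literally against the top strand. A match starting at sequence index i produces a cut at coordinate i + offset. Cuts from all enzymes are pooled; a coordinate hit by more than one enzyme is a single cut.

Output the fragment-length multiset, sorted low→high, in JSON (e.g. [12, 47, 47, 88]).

Site scan:
  LmaI GTCGCTAC/2: at [17, 69, 94, 102, 121] ⇒ [19, 71, 96, 104, 123]
  GruIX GGTTAT/5: at [29, 36, 42, 49, 57, 87, 114, 129, 141] ⇒ [34, 41, 47, 54, 62, 92, 119, 134, 146]

All cut coordinates (distinct, sorted): [19, 34, 41, 47, 54, 62, 71, 92, 96, 104, 119, 123, 134, 146]

Fragment lengths:
  19→34: 15 bp
  34→41: 7 bp
  41→47: 6 bp
  47→54: 7 bp
  54→62: 8 bp
  62→71: 9 bp
  71→92: 21 bp
  92→96: 4 bp
  96→104: 8 bp
  104→119: 15 bp
  119→123: 4 bp
  123→134: 11 bp
  134→146: 12 bp
  146→19 (wrap): 149-146+19 = 22 bp

[4,4,6,7,7,8,8,9,11,12,15,15,21,22]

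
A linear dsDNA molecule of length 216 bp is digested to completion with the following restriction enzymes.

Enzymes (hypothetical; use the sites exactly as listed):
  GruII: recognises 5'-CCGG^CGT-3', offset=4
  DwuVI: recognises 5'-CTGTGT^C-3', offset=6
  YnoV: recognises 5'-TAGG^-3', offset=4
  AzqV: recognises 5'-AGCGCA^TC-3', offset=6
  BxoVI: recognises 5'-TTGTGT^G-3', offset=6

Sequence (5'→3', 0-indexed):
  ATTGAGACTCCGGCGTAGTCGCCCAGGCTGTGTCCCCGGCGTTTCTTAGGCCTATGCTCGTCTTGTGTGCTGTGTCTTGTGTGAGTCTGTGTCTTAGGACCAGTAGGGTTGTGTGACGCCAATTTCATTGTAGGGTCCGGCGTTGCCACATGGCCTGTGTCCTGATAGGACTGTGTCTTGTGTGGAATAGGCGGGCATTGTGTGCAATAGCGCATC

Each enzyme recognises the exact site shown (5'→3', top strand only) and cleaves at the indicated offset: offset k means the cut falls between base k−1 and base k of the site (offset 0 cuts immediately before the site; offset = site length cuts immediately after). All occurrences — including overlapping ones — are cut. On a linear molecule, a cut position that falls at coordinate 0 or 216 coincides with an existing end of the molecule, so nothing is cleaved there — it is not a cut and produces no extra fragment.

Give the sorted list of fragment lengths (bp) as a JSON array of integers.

Site scan:
  GruII CCGGCGT/4: at [9, 35, 136] ⇒ [13, 39, 140]
  DwuVI CTGTGTC/6: at [27, 69, 86, 154, 170] ⇒ [33, 75, 92, 160, 176]
  YnoV TAGG/4: at [46, 94, 103, 130, 165, 187] ⇒ [50, 98, 107, 134, 169, 191]
  AzqV AGCGCATC/6: at [208] ⇒ [214]
  BxoVI TTGTGTG/6: at [62, 76, 108, 177, 197] ⇒ [68, 82, 114, 183, 203]

Pooled cuts: [13, 33, 39, 50, 68, 75, 82, 92, 98, 107, 114, 134, 140, 160, 169, 176, 183, 191, 203, 214]

Fragment lengths:
  [0,13): 13 bp
  [13,33): 20 bp
  [33,39): 6 bp
  [39,50): 11 bp
  [50,68): 18 bp
  [68,75): 7 bp
  [75,82): 7 bp
  [82,92): 10 bp
  [92,98): 6 bp
  [98,107): 9 bp
  [107,114): 7 bp
  [114,134): 20 bp
  [134,140): 6 bp
  [140,160): 20 bp
  [160,169): 9 bp
  [169,176): 7 bp
  [176,183): 7 bp
  [183,191): 8 bp
  [191,203): 12 bp
  [203,214): 11 bp
  [214,216): 2 bp

[2,6,6,6,7,7,7,7,7,8,9,9,10,11,11,12,13,18,20,20,20]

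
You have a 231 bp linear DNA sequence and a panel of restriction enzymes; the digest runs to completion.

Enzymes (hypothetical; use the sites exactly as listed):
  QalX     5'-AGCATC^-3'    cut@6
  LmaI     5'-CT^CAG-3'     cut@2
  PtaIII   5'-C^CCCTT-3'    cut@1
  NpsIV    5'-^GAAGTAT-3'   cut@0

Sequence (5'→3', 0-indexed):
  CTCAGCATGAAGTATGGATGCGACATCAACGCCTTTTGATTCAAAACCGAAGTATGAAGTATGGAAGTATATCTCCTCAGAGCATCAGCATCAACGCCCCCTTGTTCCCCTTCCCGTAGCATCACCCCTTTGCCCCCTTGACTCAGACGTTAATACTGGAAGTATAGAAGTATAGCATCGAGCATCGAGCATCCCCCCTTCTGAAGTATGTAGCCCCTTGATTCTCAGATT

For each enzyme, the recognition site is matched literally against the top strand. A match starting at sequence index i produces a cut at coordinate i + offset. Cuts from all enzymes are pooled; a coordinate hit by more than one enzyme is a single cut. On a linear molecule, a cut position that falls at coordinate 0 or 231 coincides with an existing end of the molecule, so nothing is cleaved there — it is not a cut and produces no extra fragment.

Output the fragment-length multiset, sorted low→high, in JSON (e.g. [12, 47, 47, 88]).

[2,2,2,6,6,6,6,7,7,7,7,8,8,9,9,9,9,11,12,13,14,15,16,40]

Per-enzyme occurrences:
  QalX (AGCATC, off=6): starts [80, 86, 117, 173, 180, 187] → cuts [86, 92, 123, 179, 186, 193]
  LmaI (CTCAG, off=2): starts [0, 75, 141, 223] → cuts [2, 77, 143, 225]
  PtaIII (CCCCTT, off=1): starts [97, 106, 124, 133, 194, 213] → cuts [98, 107, 125, 134, 195, 214]
  NpsIV (GAAGTAT, off=0): starts [8, 48, 55, 63, 158, 166, 202] → cuts [8, 48, 55, 63, 158, 166, 202]

Pooled cuts: [2, 8, 48, 55, 63, 77, 86, 92, 98, 107, 123, 125, 134, 143, 158, 166, 179, 186, 193, 195, 202, 214, 225]

Fragments:
  [0,2): 2 bp
  [2,8): 6 bp
  [8,48): 40 bp
  [48,55): 7 bp
  [55,63): 8 bp
  [63,77): 14 bp
  [77,86): 9 bp
  [86,92): 6 bp
  [92,98): 6 bp
  [98,107): 9 bp
  [107,123): 16 bp
  [123,125): 2 bp
  [125,134): 9 bp
  [134,143): 9 bp
  [143,158): 15 bp
  [158,166): 8 bp
  [166,179): 13 bp
  [179,186): 7 bp
  [186,193): 7 bp
  [193,195): 2 bp
  [195,202): 7 bp
  [202,214): 12 bp
  [214,225): 11 bp
  [225,231): 6 bp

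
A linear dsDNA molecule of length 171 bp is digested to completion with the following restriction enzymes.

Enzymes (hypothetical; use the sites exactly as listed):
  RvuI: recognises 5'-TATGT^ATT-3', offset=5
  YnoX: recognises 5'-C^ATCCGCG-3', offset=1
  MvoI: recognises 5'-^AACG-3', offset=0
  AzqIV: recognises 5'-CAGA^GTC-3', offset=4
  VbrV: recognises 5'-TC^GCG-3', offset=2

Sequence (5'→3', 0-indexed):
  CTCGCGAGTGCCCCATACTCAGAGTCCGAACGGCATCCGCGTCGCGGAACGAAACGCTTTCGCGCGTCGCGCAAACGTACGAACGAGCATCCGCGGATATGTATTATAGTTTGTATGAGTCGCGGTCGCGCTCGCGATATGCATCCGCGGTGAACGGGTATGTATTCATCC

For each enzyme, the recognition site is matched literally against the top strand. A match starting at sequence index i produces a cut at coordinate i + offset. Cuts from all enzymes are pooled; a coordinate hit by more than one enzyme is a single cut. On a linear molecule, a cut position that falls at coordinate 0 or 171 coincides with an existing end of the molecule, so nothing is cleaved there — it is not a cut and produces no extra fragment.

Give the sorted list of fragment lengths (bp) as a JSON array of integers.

Per-enzyme occurrences:
  RvuI (TATGTATT, off=5): starts [97, 158] → cuts [102, 163]
  YnoX (CATCCGCG, off=1): starts [33, 87, 141] → cuts [34, 88, 142]
  MvoI (AACG, off=0): starts [28, 47, 52, 73, 81, 152] → cuts [28, 47, 52, 73, 81, 152]
  AzqIV (CAGAGTC, off=4): starts [19] → cuts [23]
  VbrV (TCGCG, off=2): starts [1, 41, 59, 66, 119, 125, 131] → cuts [3, 43, 61, 68, 121, 127, 133]

All cut coordinates (distinct, sorted): [3, 23, 28, 34, 43, 47, 52, 61, 68, 73, 81, 88, 102, 121, 127, 133, 142, 152, 163]

Fragment lengths:
  [0,3): 3 bp
  [3,23): 20 bp
  [23,28): 5 bp
  [28,34): 6 bp
  [34,43): 9 bp
  [43,47): 4 bp
  [47,52): 5 bp
  [52,61): 9 bp
  [61,68): 7 bp
  [68,73): 5 bp
  [73,81): 8 bp
  [81,88): 7 bp
  [88,102): 14 bp
  [102,121): 19 bp
  [121,127): 6 bp
  [127,133): 6 bp
  [133,142): 9 bp
  [142,152): 10 bp
  [152,163): 11 bp
  [163,171): 8 bp

[3,4,5,5,5,6,6,6,7,7,8,8,9,9,9,10,11,14,19,20]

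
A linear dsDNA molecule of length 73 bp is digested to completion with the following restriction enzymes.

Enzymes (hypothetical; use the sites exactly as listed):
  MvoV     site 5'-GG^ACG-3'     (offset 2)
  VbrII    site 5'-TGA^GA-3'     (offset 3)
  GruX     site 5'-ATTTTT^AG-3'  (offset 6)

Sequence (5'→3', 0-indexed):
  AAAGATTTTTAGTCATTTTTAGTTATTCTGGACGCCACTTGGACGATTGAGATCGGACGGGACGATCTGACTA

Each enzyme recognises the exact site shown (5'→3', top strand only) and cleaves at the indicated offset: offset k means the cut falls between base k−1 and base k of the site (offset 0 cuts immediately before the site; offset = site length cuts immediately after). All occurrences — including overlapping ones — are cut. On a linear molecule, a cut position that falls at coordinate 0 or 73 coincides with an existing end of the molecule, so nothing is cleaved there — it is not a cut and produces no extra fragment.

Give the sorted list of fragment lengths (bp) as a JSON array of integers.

[5,6,8,10,10,11,11,12]

Scan for sites:
  MvoV GGACG/2: at [29, 40, 54, 59] ⇒ [31, 42, 56, 61]
  VbrII TGAGA/3: at [47] ⇒ [50]
  GruX ATTTTTAG/6: at [4, 14] ⇒ [10, 20]

Pooled cuts: [10, 20, 31, 42, 50, 56, 61]

Fragments:
  [0,10): 10 bp
  [10,20): 10 bp
  [20,31): 11 bp
  [31,42): 11 bp
  [42,50): 8 bp
  [50,56): 6 bp
  [56,61): 5 bp
  [61,73): 12 bp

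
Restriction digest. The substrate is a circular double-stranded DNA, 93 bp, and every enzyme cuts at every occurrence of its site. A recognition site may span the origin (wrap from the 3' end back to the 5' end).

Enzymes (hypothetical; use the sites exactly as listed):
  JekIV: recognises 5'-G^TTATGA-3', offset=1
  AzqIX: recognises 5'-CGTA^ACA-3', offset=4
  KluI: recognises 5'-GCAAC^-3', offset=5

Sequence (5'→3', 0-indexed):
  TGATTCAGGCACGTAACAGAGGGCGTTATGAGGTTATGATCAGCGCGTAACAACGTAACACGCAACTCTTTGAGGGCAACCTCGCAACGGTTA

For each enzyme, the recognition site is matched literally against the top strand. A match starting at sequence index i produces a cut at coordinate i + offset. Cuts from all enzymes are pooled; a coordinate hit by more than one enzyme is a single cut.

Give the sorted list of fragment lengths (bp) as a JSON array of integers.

Site scan:
  JekIV (GTTATGA, off=1): starts [24, 32, 89] → cuts [25, 33, 90]
  AzqIX (CGTAACA, off=4): starts [11, 45, 53] → cuts [15, 49, 57]
  KluI (GCAAC, off=5): starts [61, 75, 83] → cuts [66, 80, 88]

All cut coordinates (distinct, sorted): [15, 25, 33, 49, 57, 66, 80, 88, 90]

Fragments:
  15→25: 10 bp
  25→33: 8 bp
  33→49: 16 bp
  49→57: 8 bp
  57→66: 9 bp
  66→80: 14 bp
  80→88: 8 bp
  88→90: 2 bp
  90→15 (wrap): 93-90+15 = 18 bp

[2,8,8,8,9,10,14,16,18]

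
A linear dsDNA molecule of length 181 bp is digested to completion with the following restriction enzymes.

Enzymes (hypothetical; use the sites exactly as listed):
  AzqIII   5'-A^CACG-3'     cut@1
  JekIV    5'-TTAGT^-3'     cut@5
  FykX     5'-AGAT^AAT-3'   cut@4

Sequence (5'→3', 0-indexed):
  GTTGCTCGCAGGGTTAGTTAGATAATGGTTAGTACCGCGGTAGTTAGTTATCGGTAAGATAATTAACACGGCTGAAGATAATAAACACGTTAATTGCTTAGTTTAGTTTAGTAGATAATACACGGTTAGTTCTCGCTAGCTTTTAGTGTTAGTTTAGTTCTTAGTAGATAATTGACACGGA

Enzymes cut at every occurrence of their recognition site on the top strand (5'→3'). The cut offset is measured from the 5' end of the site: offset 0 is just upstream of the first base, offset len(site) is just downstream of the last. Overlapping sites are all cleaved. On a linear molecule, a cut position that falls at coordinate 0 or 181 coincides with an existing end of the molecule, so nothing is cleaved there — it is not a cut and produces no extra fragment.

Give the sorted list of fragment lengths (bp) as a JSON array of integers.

[4,4,4,5,5,5,5,6,6,6,6,6,7,10,10,12,13,15,17,17,18]

Per-enzyme occurrences:
  AzqIII (ACACG, off=1): starts [65, 84, 119, 174] → cuts [66, 85, 120, 175]
  JekIV (TTAGT, off=5): starts [13, 28, 43, 97, 102, 107, 125, 142, 148, 153, 160] → cuts [18, 33, 48, 102, 107, 112, 130, 147, 153, 158, 165]
  FykX (AGATAAT, off=4): starts [19, 56, 75, 112, 165] → cuts [23, 60, 79, 116, 169]

Pooled cuts: [18, 23, 33, 48, 60, 66, 79, 85, 102, 107, 112, 116, 120, 130, 147, 153, 158, 165, 169, 175]

Fragment lengths:
  [0,18): 18 bp
  [18,23): 5 bp
  [23,33): 10 bp
  [33,48): 15 bp
  [48,60): 12 bp
  [60,66): 6 bp
  [66,79): 13 bp
  [79,85): 6 bp
  [85,102): 17 bp
  [102,107): 5 bp
  [107,112): 5 bp
  [112,116): 4 bp
  [116,120): 4 bp
  [120,130): 10 bp
  [130,147): 17 bp
  [147,153): 6 bp
  [153,158): 5 bp
  [158,165): 7 bp
  [165,169): 4 bp
  [169,175): 6 bp
  [175,181): 6 bp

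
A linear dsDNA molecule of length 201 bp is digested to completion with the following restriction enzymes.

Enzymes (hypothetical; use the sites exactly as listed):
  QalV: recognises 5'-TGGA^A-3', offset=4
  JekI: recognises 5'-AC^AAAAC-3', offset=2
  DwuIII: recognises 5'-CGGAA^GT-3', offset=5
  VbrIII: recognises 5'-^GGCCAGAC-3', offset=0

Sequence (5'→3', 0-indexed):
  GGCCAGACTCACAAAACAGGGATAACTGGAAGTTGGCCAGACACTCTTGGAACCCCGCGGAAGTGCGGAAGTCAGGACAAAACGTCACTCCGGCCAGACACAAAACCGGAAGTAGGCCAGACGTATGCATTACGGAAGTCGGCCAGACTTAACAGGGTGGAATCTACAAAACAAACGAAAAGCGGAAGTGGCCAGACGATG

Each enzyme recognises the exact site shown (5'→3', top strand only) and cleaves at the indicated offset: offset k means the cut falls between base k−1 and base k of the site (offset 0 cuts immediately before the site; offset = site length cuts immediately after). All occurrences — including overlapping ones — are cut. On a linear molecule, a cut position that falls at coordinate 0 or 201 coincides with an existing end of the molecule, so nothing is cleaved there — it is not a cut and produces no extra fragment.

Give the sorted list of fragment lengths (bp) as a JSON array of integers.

[2,3,3,4,6,8,8,10,10,11,12,12,13,17,18,20,21,23]

Per-enzyme occurrences:
  QalV TGGAA/4: at [26, 47, 157] ⇒ [30, 51, 161]
  JekI ACAAAAC/2: at [10, 76, 99, 165] ⇒ [12, 78, 101, 167]
  DwuIII CGGAAGT/5: at [57, 65, 106, 132, 182] ⇒ [62, 70, 111, 137, 187]
  VbrIII GGCCAGAC/0: at [0, 34, 91, 114, 140, 189] ⇒ [34, 91, 114, 140, 189] (position 0 is a terminus of the linear molecule — no cut)

Pooled cuts: [12, 30, 34, 51, 62, 70, 78, 91, 101, 111, 114, 137, 140, 161, 167, 187, 189]

Fragments:
  [0,12): 12 bp
  [12,30): 18 bp
  [30,34): 4 bp
  [34,51): 17 bp
  [51,62): 11 bp
  [62,70): 8 bp
  [70,78): 8 bp
  [78,91): 13 bp
  [91,101): 10 bp
  [101,111): 10 bp
  [111,114): 3 bp
  [114,137): 23 bp
  [137,140): 3 bp
  [140,161): 21 bp
  [161,167): 6 bp
  [167,187): 20 bp
  [187,189): 2 bp
  [189,201): 12 bp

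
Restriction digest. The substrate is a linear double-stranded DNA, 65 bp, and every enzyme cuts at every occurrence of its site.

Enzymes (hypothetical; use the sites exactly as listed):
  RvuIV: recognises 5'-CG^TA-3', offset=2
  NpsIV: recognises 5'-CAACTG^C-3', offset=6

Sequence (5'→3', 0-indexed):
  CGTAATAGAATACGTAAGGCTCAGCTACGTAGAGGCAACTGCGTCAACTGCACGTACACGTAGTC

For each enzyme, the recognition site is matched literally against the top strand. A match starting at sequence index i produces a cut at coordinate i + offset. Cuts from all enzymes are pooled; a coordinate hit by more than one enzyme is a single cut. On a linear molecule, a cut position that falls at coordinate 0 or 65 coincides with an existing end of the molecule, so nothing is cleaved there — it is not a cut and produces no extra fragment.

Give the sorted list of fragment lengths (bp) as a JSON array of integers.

Scan for sites:
  RvuIV CGTA/2: at [0, 12, 27, 52, 58] ⇒ [2, 14, 29, 54, 60]
  NpsIV CAACTGC/6: at [35, 44] ⇒ [41, 50]

Pooled cuts: [2, 14, 29, 41, 50, 54, 60]

Fragments:
  [0,2): 2 bp
  [2,14): 12 bp
  [14,29): 15 bp
  [29,41): 12 bp
  [41,50): 9 bp
  [50,54): 4 bp
  [54,60): 6 bp
  [60,65): 5 bp

[2,4,5,6,9,12,12,15]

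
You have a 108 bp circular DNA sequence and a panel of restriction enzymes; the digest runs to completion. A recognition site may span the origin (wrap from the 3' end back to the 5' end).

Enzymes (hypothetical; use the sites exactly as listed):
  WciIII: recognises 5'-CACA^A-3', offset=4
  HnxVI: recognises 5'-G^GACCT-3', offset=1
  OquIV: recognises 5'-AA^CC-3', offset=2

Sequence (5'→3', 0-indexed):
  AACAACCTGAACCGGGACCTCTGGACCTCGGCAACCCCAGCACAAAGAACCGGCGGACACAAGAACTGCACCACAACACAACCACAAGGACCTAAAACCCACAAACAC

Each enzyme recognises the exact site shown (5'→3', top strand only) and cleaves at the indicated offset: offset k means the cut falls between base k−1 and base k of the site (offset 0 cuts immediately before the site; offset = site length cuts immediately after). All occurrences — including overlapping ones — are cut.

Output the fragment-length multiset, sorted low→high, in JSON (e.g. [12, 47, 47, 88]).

[1,2,4,4,5,5,5,6,6,6,8,9,10,11,12,14]

Scan for sites:
  WciIII CACAA/4: at [40, 57, 71, 76, 82, 99, 105] ⇒ [1, 44, 61, 75, 80, 86, 103]
  HnxVI GGACCT/1: at [14, 22, 87] ⇒ [15, 23, 88]
  OquIV AACC/2: at [3, 9, 32, 47, 79, 95] ⇒ [5, 11, 34, 49, 81, 97]

All cut coordinates (distinct, sorted): [1, 5, 11, 15, 23, 34, 44, 49, 61, 75, 80, 81, 86, 88, 97, 103]

Fragment lengths:
  1→5: 4 bp
  5→11: 6 bp
  11→15: 4 bp
  15→23: 8 bp
  23→34: 11 bp
  34→44: 10 bp
  44→49: 5 bp
  49→61: 12 bp
  61→75: 14 bp
  75→80: 5 bp
  80→81: 1 bp
  81→86: 5 bp
  86→88: 2 bp
  88→97: 9 bp
  97→103: 6 bp
  103→1 (wrap): 108-103+1 = 6 bp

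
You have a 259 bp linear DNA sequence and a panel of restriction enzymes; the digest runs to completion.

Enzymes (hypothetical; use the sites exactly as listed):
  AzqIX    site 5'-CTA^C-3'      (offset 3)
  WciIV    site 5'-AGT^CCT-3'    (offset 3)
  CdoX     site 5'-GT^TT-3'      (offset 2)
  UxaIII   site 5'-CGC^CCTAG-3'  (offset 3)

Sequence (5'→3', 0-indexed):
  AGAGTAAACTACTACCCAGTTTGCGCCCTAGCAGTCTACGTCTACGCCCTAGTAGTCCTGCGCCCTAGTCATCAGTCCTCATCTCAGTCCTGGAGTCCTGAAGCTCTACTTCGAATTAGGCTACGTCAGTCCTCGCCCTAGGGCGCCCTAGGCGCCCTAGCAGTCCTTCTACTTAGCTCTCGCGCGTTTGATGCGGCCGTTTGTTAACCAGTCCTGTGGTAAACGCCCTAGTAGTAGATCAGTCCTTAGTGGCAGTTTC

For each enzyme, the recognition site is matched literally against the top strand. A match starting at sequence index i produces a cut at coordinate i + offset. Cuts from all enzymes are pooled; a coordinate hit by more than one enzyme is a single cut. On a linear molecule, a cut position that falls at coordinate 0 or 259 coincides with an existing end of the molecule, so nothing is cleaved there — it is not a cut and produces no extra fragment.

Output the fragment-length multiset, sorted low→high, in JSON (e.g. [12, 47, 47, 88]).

Per-enzyme occurrences:
  AzqIX CTAC/3: at [8, 11, 35, 41, 105, 120, 168] ⇒ [11, 14, 38, 44, 108, 123, 171]
  WciIV AGTCCT/3: at [53, 73, 85, 93, 127, 161, 209, 240] ⇒ [56, 76, 88, 96, 130, 164, 212, 243]
  CdoX GTTT/2: at [18, 185, 198, 254] ⇒ [20, 187, 200, 256]
  UxaIII CGCCCTAG/3: at [23, 44, 60, 133, 143, 152, 223] ⇒ [26, 47, 63, 136, 146, 155, 226]

Pooled cuts: [11, 14, 20, 26, 38, 44, 47, 56, 63, 76, 88, 96, 108, 123, 130, 136, 146, 155, 164, 171, 187, 200, 212, 226, 243, 256]

Fragments:
  [0,11): 11 bp
  [11,14): 3 bp
  [14,20): 6 bp
  [20,26): 6 bp
  [26,38): 12 bp
  [38,44): 6 bp
  [44,47): 3 bp
  [47,56): 9 bp
  [56,63): 7 bp
  [63,76): 13 bp
  [76,88): 12 bp
  [88,96): 8 bp
  [96,108): 12 bp
  [108,123): 15 bp
  [123,130): 7 bp
  [130,136): 6 bp
  [136,146): 10 bp
  [146,155): 9 bp
  [155,164): 9 bp
  [164,171): 7 bp
  [171,187): 16 bp
  [187,200): 13 bp
  [200,212): 12 bp
  [212,226): 14 bp
  [226,243): 17 bp
  [243,256): 13 bp
  [256,259): 3 bp

[3,3,3,6,6,6,6,7,7,7,8,9,9,9,10,11,12,12,12,12,13,13,13,14,15,16,17]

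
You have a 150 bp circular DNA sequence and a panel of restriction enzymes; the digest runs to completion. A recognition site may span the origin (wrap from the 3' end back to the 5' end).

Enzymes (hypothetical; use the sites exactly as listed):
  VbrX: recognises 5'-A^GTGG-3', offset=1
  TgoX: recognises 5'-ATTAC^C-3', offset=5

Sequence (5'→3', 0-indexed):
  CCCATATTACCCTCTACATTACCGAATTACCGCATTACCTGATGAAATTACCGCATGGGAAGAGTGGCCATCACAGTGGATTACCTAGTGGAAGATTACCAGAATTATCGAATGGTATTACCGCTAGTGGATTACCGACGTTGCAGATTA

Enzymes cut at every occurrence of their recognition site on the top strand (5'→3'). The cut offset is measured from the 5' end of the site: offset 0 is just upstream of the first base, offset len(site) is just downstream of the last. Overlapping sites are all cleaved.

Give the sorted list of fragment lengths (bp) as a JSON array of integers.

[3,5,8,8,9,9,9,12,12,12,12,13,16,22]

Per-enzyme occurrences:
  VbrX AGTGG/1: at [62, 74, 86, 125] ⇒ [63, 75, 87, 126]
  TgoX ATTACC/5: at [5, 17, 25, 33, 46, 79, 94, 116, 130, 146] ⇒ [1, 10, 22, 30, 38, 51, 84, 99, 121, 135]

Pooled cuts: [1, 10, 22, 30, 38, 51, 63, 75, 84, 87, 99, 121, 126, 135]

Fragment lengths:
  1→10: 9 bp
  10→22: 12 bp
  22→30: 8 bp
  30→38: 8 bp
  38→51: 13 bp
  51→63: 12 bp
  63→75: 12 bp
  75→84: 9 bp
  84→87: 3 bp
  87→99: 12 bp
  99→121: 22 bp
  121→126: 5 bp
  126→135: 9 bp
  135→1 (wrap): 150-135+1 = 16 bp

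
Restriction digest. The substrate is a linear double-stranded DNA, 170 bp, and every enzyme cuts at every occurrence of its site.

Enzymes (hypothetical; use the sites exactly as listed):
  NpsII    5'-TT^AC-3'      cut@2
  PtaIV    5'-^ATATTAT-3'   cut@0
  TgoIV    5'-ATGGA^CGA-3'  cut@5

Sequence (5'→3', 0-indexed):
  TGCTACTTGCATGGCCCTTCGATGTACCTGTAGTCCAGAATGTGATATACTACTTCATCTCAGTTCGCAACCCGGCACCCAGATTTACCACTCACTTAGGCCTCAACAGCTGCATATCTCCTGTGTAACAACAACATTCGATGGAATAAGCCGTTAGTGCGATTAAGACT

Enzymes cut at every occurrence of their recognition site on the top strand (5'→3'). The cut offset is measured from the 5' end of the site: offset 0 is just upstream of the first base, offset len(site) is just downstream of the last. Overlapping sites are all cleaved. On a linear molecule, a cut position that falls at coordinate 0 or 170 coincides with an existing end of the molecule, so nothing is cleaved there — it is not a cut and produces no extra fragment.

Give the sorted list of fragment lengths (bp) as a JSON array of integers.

[84,86]

Scan for sites:
  NpsII TTAC/2: at [84] ⇒ [86]
  PtaIV (ATATTAT, off=0): no sites
  TgoIV (ATGGACGA, off=5): no sites

Pooled cuts: [86]

Fragments:
  [0,86): 86 bp
  [86,170): 84 bp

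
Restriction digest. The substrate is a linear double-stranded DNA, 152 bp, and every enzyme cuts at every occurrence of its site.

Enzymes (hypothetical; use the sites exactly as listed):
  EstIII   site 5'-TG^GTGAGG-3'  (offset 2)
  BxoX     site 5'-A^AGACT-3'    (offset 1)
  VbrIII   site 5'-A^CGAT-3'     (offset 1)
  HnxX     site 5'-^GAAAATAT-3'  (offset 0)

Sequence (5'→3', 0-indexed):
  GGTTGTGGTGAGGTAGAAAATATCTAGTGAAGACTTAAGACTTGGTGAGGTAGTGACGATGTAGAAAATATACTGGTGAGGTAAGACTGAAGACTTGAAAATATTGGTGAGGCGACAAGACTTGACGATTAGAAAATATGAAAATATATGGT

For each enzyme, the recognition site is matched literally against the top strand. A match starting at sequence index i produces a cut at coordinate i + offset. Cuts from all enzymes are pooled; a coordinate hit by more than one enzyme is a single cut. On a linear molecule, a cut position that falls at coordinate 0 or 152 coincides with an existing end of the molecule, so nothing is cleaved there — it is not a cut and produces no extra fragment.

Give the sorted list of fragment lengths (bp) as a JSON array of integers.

Site scan:
  EstIII (TGGTGAGG, off=2): starts [5, 42, 73, 104] → cuts [7, 44, 75, 106]
  BxoX (AAGACT, off=1): starts [29, 36, 82, 89, 116] → cuts [30, 37, 83, 90, 117]
  VbrIII (ACGAT, off=1): starts [55, 124] → cuts [56, 125]
  HnxX (GAAAATAT, off=0): starts [15, 63, 96, 131, 139] → cuts [15, 63, 96, 131, 139]

Pooled cuts: [7, 15, 30, 37, 44, 56, 63, 75, 83, 90, 96, 106, 117, 125, 131, 139]

Fragment lengths:
  [0,7): 7 bp
  [7,15): 8 bp
  [15,30): 15 bp
  [30,37): 7 bp
  [37,44): 7 bp
  [44,56): 12 bp
  [56,63): 7 bp
  [63,75): 12 bp
  [75,83): 8 bp
  [83,90): 7 bp
  [90,96): 6 bp
  [96,106): 10 bp
  [106,117): 11 bp
  [117,125): 8 bp
  [125,131): 6 bp
  [131,139): 8 bp
  [139,152): 13 bp

[6,6,7,7,7,7,7,8,8,8,8,10,11,12,12,13,15]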